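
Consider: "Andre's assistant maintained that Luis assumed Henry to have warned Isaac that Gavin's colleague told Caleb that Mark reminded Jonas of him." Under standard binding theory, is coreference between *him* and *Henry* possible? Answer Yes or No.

*Henry* is an R-expression; Principle C requires it to be free (not bound by any c-commanding expression).
— him: second object of the clause headed by 'reminded'; the pronoun does not c-command the R-expression — coreference allowed.

Yes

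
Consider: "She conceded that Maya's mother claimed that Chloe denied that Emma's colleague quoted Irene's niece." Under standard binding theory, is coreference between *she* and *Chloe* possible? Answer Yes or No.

No

*Chloe* is an R-expression; Principle C requires it to be free (not bound by any c-commanding expression).
— she: subject of the matrix clause; the pronoun c-commands the R-expression — coreference blocked (Principle C).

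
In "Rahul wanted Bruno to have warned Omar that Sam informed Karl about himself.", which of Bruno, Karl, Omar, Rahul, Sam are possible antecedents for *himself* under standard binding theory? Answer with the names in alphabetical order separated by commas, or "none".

Karl, Sam

*himself* is a reflexive; Principle A requires it to be bound within its binding domain — the clause headed by 'informed'.
— Bruno: subject of the clause headed by 'warned'; c-commands the reflexive but lies outside its binding domain — cannot bind it (Principle A).
— Karl: object of the clause headed by 'informed'; c-commands the reflexive within its binding domain — allowed (Principle A).
— Omar: object of the clause headed by 'warned'; c-commands the reflexive but lies outside its binding domain — cannot bind it (Principle A).
— Rahul: subject of the matrix clause; c-commands the reflexive but lies outside its binding domain — cannot bind it (Principle A).
— Sam: subject of the clause headed by 'informed'; c-commands the reflexive within its binding domain — allowed (Principle A).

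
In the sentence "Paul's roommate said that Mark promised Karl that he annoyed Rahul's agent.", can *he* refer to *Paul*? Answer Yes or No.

*he* is a pronoun; Principle B requires it to be free in its binding domain — the clause headed by 'annoyed'.
— Paul: possessor inside the subject DP of the matrix clause; does not c-command the pronoun — Principle B does not apply; allowed.

Yes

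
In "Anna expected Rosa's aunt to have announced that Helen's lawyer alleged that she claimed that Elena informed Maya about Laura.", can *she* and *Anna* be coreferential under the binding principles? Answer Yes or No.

*Anna* is an R-expression; Principle C requires it to be free (not bound by any c-commanding expression).
— she: subject of the clause headed by 'claimed'; the pronoun does not c-command the R-expression — coreference allowed.

Yes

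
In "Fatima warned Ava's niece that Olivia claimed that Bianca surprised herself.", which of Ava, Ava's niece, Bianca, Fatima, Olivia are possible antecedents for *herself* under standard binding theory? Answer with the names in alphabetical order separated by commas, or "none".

Bianca

*herself* is a reflexive; Principle A requires it to be bound within its binding domain — the clause headed by 'surprised'.
— Ava: possessor inside the object DP of the matrix clause; does not c-command the reflexive — cannot bind it (Principle A).
— Ava's niece: object of the matrix clause; c-commands the reflexive but lies outside its binding domain — cannot bind it (Principle A).
— Bianca: subject of the clause headed by 'surprised'; c-commands the reflexive within its binding domain — allowed (Principle A).
— Fatima: subject of the matrix clause; c-commands the reflexive but lies outside its binding domain — cannot bind it (Principle A).
— Olivia: subject of the clause headed by 'claimed'; c-commands the reflexive but lies outside its binding domain — cannot bind it (Principle A).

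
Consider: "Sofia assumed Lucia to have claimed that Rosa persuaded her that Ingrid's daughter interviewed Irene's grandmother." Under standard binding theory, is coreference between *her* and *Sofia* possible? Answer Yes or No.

Yes

*Sofia* is an R-expression; Principle C requires it to be free (not bound by any c-commanding expression).
— her: object of the clause headed by 'persuaded'; the pronoun does not c-command the R-expression — coreference allowed.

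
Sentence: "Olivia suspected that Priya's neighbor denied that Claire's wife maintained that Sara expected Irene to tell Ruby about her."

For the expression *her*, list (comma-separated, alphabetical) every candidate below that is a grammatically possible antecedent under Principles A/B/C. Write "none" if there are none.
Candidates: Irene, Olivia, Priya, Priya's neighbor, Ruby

Olivia, Priya, Priya's neighbor

*her* is a pronoun; Principle B requires it to be free in its binding domain — the clause headed by 'tell'.
— Irene: subject of the clause headed by 'tell'; c-commands the pronoun within its binding domain — blocked (Principle B).
— Olivia: subject of the matrix clause; c-commands the pronoun but lies outside its binding domain — allowed.
— Priya: possessor inside the subject DP of the clause headed by 'denied'; does not c-command the pronoun — Principle B does not apply; allowed.
— Priya's neighbor: subject of the clause headed by 'denied'; c-commands the pronoun but lies outside its binding domain — allowed.
— Ruby: object of the clause headed by 'tell'; c-commands the pronoun within its binding domain — blocked (Principle B).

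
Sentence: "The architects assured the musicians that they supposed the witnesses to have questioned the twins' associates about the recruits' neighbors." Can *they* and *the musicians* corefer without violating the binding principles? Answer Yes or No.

*the musicians* is an R-expression; Principle C requires it to be free (not bound by any c-commanding expression).
— they: subject of the clause headed by 'supposed'; the pronoun does not c-command the R-expression — coreference allowed.

Yes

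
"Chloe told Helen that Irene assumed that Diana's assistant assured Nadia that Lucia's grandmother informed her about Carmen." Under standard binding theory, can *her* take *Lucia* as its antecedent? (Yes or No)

Yes

*her* is a pronoun; Principle B requires it to be free in its binding domain — the clause headed by 'informed'.
— Lucia: possessor inside the subject DP of the clause headed by 'informed'; does not c-command the pronoun — Principle B does not apply; allowed.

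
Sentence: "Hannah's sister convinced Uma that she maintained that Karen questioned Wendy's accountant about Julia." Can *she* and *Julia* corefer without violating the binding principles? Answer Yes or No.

No

*Julia* is an R-expression; Principle C requires it to be free (not bound by any c-commanding expression).
— she: subject of the clause headed by 'maintained'; the pronoun c-commands the R-expression — coreference blocked (Principle C).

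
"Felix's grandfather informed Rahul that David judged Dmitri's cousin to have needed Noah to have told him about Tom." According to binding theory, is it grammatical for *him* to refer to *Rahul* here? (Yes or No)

Yes

*Rahul* is an R-expression; Principle C requires it to be free (not bound by any c-commanding expression).
— him: object of the clause headed by 'told'; the pronoun does not c-command the R-expression — coreference allowed.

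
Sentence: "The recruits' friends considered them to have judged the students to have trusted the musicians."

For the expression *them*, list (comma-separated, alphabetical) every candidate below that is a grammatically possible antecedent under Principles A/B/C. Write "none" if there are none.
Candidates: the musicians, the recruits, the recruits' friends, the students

*them* is a pronoun; Principle B requires it to be free in its binding domain — the matrix clause.
— the musicians: object of the clause headed by 'trusted'; is c-commanded by the pronoun; coreference would bind this R-expression — blocked (Principle C).
— the recruits: possessor inside the subject DP of the matrix clause; does not c-command the pronoun — Principle B does not apply; allowed.
— the recruits' friends: subject of the matrix clause; c-commands the pronoun within its binding domain — blocked (Principle B).
— the students: subject of the clause headed by 'trusted'; is c-commanded by the pronoun; coreference would bind this R-expression — blocked (Principle C).

the recruits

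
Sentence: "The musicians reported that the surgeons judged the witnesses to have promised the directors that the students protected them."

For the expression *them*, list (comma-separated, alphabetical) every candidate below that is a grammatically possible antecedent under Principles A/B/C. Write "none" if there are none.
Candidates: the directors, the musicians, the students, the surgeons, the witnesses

the directors, the musicians, the surgeons, the witnesses

*them* is a pronoun; Principle B requires it to be free in its binding domain — the clause headed by 'protected'.
— the directors: object of the clause headed by 'promised'; c-commands the pronoun but lies outside its binding domain — allowed.
— the musicians: subject of the matrix clause; c-commands the pronoun but lies outside its binding domain — allowed.
— the students: subject of the clause headed by 'protected'; c-commands the pronoun within its binding domain — blocked (Principle B).
— the surgeons: subject of the clause headed by 'judged'; c-commands the pronoun but lies outside its binding domain — allowed.
— the witnesses: subject of the clause headed by 'promised'; c-commands the pronoun but lies outside its binding domain — allowed.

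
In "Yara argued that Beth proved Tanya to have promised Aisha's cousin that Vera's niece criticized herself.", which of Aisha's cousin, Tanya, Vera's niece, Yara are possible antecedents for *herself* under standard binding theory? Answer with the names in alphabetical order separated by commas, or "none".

Vera's niece

*herself* is a reflexive; Principle A requires it to be bound within its binding domain — the clause headed by 'criticized'.
— Aisha's cousin: object of the clause headed by 'promised'; c-commands the reflexive but lies outside its binding domain — cannot bind it (Principle A).
— Tanya: subject of the clause headed by 'promised'; c-commands the reflexive but lies outside its binding domain — cannot bind it (Principle A).
— Vera's niece: subject of the clause headed by 'criticized'; c-commands the reflexive within its binding domain — allowed (Principle A).
— Yara: subject of the matrix clause; c-commands the reflexive but lies outside its binding domain — cannot bind it (Principle A).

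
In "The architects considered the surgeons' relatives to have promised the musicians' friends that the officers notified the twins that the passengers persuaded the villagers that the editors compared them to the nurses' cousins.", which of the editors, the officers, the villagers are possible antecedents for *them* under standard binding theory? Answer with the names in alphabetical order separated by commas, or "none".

the officers, the villagers

*them* is a pronoun; Principle B requires it to be free in its binding domain — the clause headed by 'compared'.
— the editors: subject of the clause headed by 'compared'; c-commands the pronoun within its binding domain — blocked (Principle B).
— the officers: subject of the clause headed by 'notified'; c-commands the pronoun but lies outside its binding domain — allowed.
— the villagers: object of the clause headed by 'persuaded'; c-commands the pronoun but lies outside its binding domain — allowed.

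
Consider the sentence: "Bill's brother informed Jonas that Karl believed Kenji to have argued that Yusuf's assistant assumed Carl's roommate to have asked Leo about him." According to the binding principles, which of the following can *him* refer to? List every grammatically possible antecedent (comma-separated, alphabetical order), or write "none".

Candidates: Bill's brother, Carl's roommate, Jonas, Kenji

*him* is a pronoun; Principle B requires it to be free in its binding domain — the clause headed by 'asked'.
— Bill's brother: subject of the matrix clause; c-commands the pronoun but lies outside its binding domain — allowed.
— Carl's roommate: subject of the clause headed by 'asked'; c-commands the pronoun within its binding domain — blocked (Principle B).
— Jonas: object of the matrix clause; c-commands the pronoun but lies outside its binding domain — allowed.
— Kenji: subject of the clause headed by 'argued'; c-commands the pronoun but lies outside its binding domain — allowed.

Bill's brother, Jonas, Kenji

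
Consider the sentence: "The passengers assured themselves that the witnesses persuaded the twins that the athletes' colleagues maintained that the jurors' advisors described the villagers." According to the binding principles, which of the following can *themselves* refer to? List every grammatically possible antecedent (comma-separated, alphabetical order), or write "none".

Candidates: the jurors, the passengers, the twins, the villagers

*themselves* is a reflexive; Principle A requires it to be bound within its binding domain — the matrix clause.
— the jurors: possessor inside the subject DP of the clause headed by 'described'; does not c-command the reflexive — cannot bind it (Principle A).
— the passengers: subject of the matrix clause; c-commands the reflexive within its binding domain — allowed (Principle A).
— the twins: object of the clause headed by 'persuaded'; does not c-command the reflexive — cannot bind it (Principle A).
— the villagers: object of the clause headed by 'described'; does not c-command the reflexive — cannot bind it (Principle A).

the passengers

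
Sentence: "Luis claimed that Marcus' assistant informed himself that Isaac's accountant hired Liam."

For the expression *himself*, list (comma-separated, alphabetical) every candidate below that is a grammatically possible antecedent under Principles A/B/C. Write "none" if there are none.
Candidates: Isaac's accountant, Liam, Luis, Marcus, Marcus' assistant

*himself* is a reflexive; Principle A requires it to be bound within its binding domain — the clause headed by 'informed'.
— Isaac's accountant: subject of the clause headed by 'hired'; does not c-command the reflexive — cannot bind it (Principle A).
— Liam: object of the clause headed by 'hired'; does not c-command the reflexive — cannot bind it (Principle A).
— Luis: subject of the matrix clause; c-commands the reflexive but lies outside its binding domain — cannot bind it (Principle A).
— Marcus: possessor inside the subject DP of the clause headed by 'informed'; does not c-command the reflexive — cannot bind it (Principle A).
— Marcus' assistant: subject of the clause headed by 'informed'; c-commands the reflexive within its binding domain — allowed (Principle A).

Marcus' assistant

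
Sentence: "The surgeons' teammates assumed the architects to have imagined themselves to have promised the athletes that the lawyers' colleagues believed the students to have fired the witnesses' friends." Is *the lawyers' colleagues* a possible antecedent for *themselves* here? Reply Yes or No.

No

*themselves* is a reflexive; Principle A requires it to be bound within its binding domain — the clause headed by 'imagined'.
— the lawyers' colleagues: subject of the clause headed by 'believed'; does not c-command the reflexive — cannot bind it (Principle A).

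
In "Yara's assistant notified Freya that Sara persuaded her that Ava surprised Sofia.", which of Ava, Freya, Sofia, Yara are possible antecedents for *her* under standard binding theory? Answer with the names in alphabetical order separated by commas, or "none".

Freya, Yara

*her* is a pronoun; Principle B requires it to be free in its binding domain — the clause headed by 'persuaded'.
— Ava: subject of the clause headed by 'surprised'; is c-commanded by the pronoun; coreference would bind this R-expression — blocked (Principle C).
— Freya: object of the matrix clause; c-commands the pronoun but lies outside its binding domain — allowed.
— Sofia: object of the clause headed by 'surprised'; is c-commanded by the pronoun; coreference would bind this R-expression — blocked (Principle C).
— Yara: possessor inside the subject DP of the matrix clause; does not c-command the pronoun — Principle B does not apply; allowed.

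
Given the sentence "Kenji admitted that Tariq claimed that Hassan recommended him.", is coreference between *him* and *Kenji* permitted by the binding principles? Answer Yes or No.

*him* is a pronoun; Principle B requires it to be free in its binding domain — the clause headed by 'recommended'.
— Kenji: subject of the matrix clause; c-commands the pronoun but lies outside its binding domain — allowed.

Yes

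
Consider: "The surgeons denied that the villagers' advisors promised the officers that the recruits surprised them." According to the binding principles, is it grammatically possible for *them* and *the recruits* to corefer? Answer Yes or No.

*them* is a pronoun; Principle B requires it to be free in its binding domain — the clause headed by 'surprised'.
— the recruits: subject of the clause headed by 'surprised'; c-commands the pronoun within its binding domain — blocked (Principle B).

No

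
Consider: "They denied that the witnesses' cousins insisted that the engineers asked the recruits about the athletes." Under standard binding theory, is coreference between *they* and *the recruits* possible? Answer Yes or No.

No

*the recruits* is an R-expression; Principle C requires it to be free (not bound by any c-commanding expression).
— they: subject of the matrix clause; the pronoun c-commands the R-expression — coreference blocked (Principle C).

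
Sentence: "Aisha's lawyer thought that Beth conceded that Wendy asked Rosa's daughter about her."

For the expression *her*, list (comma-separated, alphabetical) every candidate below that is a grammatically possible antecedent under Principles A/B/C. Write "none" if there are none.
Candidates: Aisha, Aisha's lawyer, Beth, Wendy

Aisha, Aisha's lawyer, Beth

*her* is a pronoun; Principle B requires it to be free in its binding domain — the clause headed by 'asked'.
— Aisha: possessor inside the subject DP of the matrix clause; does not c-command the pronoun — Principle B does not apply; allowed.
— Aisha's lawyer: subject of the matrix clause; c-commands the pronoun but lies outside its binding domain — allowed.
— Beth: subject of the clause headed by 'conceded'; c-commands the pronoun but lies outside its binding domain — allowed.
— Wendy: subject of the clause headed by 'asked'; c-commands the pronoun within its binding domain — blocked (Principle B).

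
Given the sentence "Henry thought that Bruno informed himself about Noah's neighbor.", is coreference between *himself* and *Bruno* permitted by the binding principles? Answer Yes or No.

*himself* is a reflexive; Principle A requires it to be bound within its binding domain — the clause headed by 'informed'.
— Bruno: subject of the clause headed by 'informed'; c-commands the reflexive within its binding domain — allowed (Principle A).

Yes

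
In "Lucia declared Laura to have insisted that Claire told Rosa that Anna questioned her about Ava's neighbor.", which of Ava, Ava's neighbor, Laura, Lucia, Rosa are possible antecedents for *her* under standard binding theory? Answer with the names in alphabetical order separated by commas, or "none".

Laura, Lucia, Rosa

*her* is a pronoun; Principle B requires it to be free in its binding domain — the clause headed by 'questioned'.
— Ava: possessor inside the second object DP of the clause headed by 'questioned'; is c-commanded by the pronoun; coreference would bind this R-expression — blocked (Principle C).
— Ava's neighbor: second object of the clause headed by 'questioned'; is c-commanded by the pronoun; coreference would bind this R-expression — blocked (Principle C).
— Laura: subject of the clause headed by 'insisted'; c-commands the pronoun but lies outside its binding domain — allowed.
— Lucia: subject of the matrix clause; c-commands the pronoun but lies outside its binding domain — allowed.
— Rosa: object of the clause headed by 'told'; c-commands the pronoun but lies outside its binding domain — allowed.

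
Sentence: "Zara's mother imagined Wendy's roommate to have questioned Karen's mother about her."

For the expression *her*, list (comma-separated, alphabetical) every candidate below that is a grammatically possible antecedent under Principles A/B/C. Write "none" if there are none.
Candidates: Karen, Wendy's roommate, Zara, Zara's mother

Karen, Zara, Zara's mother

*her* is a pronoun; Principle B requires it to be free in its binding domain — the clause headed by 'questioned'.
— Karen: possessor inside the object DP of the clause headed by 'questioned'; does not c-command the pronoun — Principle B does not apply; allowed.
— Wendy's roommate: subject of the clause headed by 'questioned'; c-commands the pronoun within its binding domain — blocked (Principle B).
— Zara: possessor inside the subject DP of the matrix clause; does not c-command the pronoun — Principle B does not apply; allowed.
— Zara's mother: subject of the matrix clause; c-commands the pronoun but lies outside its binding domain — allowed.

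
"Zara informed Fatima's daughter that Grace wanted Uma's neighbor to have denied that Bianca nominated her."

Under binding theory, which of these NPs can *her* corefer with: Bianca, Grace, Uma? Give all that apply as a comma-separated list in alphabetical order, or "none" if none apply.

Grace, Uma

*her* is a pronoun; Principle B requires it to be free in its binding domain — the clause headed by 'nominated'.
— Bianca: subject of the clause headed by 'nominated'; c-commands the pronoun within its binding domain — blocked (Principle B).
— Grace: subject of the clause headed by 'wanted'; c-commands the pronoun but lies outside its binding domain — allowed.
— Uma: possessor inside the subject DP of the clause headed by 'denied'; does not c-command the pronoun — Principle B does not apply; allowed.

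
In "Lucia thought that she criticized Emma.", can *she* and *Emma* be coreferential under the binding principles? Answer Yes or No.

*Emma* is an R-expression; Principle C requires it to be free (not bound by any c-commanding expression).
— she: subject of the clause headed by 'criticized'; the pronoun c-commands the R-expression — coreference blocked (Principle C).

No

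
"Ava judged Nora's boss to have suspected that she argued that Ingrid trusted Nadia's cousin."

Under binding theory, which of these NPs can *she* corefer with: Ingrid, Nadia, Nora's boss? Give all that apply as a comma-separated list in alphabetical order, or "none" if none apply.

Nora's boss

*she* is a pronoun; Principle B requires it to be free in its binding domain — the clause headed by 'argued'.
— Ingrid: subject of the clause headed by 'trusted'; is c-commanded by the pronoun; coreference would bind this R-expression — blocked (Principle C).
— Nadia: possessor inside the object DP of the clause headed by 'trusted'; is c-commanded by the pronoun; coreference would bind this R-expression — blocked (Principle C).
— Nora's boss: subject of the clause headed by 'suspected'; c-commands the pronoun but lies outside its binding domain — allowed.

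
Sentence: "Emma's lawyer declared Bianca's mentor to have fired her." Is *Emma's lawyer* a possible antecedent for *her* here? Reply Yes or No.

*her* is a pronoun; Principle B requires it to be free in its binding domain — the clause headed by 'fired'.
— Emma's lawyer: subject of the matrix clause; c-commands the pronoun but lies outside its binding domain — allowed.

Yes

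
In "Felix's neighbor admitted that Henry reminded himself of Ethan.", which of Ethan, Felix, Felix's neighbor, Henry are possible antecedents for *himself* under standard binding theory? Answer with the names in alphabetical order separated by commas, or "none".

Henry

*himself* is a reflexive; Principle A requires it to be bound within its binding domain — the clause headed by 'reminded'.
— Ethan: second object of the clause headed by 'reminded'; does not c-command the reflexive — cannot bind it (Principle A).
— Felix: possessor inside the subject DP of the matrix clause; does not c-command the reflexive — cannot bind it (Principle A).
— Felix's neighbor: subject of the matrix clause; c-commands the reflexive but lies outside its binding domain — cannot bind it (Principle A).
— Henry: subject of the clause headed by 'reminded'; c-commands the reflexive within its binding domain — allowed (Principle A).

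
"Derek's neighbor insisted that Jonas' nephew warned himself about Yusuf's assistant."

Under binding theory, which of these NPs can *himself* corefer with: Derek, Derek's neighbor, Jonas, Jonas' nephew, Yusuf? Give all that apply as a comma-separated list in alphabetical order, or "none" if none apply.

*himself* is a reflexive; Principle A requires it to be bound within its binding domain — the clause headed by 'warned'.
— Derek: possessor inside the subject DP of the matrix clause; does not c-command the reflexive — cannot bind it (Principle A).
— Derek's neighbor: subject of the matrix clause; c-commands the reflexive but lies outside its binding domain — cannot bind it (Principle A).
— Jonas: possessor inside the subject DP of the clause headed by 'warned'; does not c-command the reflexive — cannot bind it (Principle A).
— Jonas' nephew: subject of the clause headed by 'warned'; c-commands the reflexive within its binding domain — allowed (Principle A).
— Yusuf: possessor inside the second object DP of the clause headed by 'warned'; does not c-command the reflexive — cannot bind it (Principle A).

Jonas' nephew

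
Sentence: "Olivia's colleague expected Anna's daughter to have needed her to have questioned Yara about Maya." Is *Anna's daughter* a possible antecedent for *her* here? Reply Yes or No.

No

*her* is a pronoun; Principle B requires it to be free in its binding domain — the clause headed by 'needed'.
— Anna's daughter: subject of the clause headed by 'needed'; c-commands the pronoun within its binding domain — blocked (Principle B).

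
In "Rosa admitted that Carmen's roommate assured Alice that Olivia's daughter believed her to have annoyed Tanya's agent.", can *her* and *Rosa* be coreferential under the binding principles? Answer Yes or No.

*Rosa* is an R-expression; Principle C requires it to be free (not bound by any c-commanding expression).
— her: subject of the clause headed by 'annoyed'; the pronoun does not c-command the R-expression — coreference allowed.

Yes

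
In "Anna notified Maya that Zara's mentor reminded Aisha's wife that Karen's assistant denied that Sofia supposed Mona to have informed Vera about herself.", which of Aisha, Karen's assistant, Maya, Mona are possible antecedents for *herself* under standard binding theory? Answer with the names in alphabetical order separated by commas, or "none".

*herself* is a reflexive; Principle A requires it to be bound within its binding domain — the clause headed by 'informed'.
— Aisha: possessor inside the object DP of the clause headed by 'reminded'; does not c-command the reflexive — cannot bind it (Principle A).
— Karen's assistant: subject of the clause headed by 'denied'; c-commands the reflexive but lies outside its binding domain — cannot bind it (Principle A).
— Maya: object of the matrix clause; c-commands the reflexive but lies outside its binding domain — cannot bind it (Principle A).
— Mona: subject of the clause headed by 'informed'; c-commands the reflexive within its binding domain — allowed (Principle A).

Mona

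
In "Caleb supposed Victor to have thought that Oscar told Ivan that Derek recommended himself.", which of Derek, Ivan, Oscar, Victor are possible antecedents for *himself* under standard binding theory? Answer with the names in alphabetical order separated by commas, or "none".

Derek

*himself* is a reflexive; Principle A requires it to be bound within its binding domain — the clause headed by 'recommended'.
— Derek: subject of the clause headed by 'recommended'; c-commands the reflexive within its binding domain — allowed (Principle A).
— Ivan: object of the clause headed by 'told'; c-commands the reflexive but lies outside its binding domain — cannot bind it (Principle A).
— Oscar: subject of the clause headed by 'told'; c-commands the reflexive but lies outside its binding domain — cannot bind it (Principle A).
— Victor: subject of the clause headed by 'thought'; c-commands the reflexive but lies outside its binding domain — cannot bind it (Principle A).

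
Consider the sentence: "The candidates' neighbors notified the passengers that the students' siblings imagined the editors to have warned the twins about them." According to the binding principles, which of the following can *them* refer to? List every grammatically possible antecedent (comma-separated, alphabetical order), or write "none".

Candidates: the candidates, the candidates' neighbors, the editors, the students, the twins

*them* is a pronoun; Principle B requires it to be free in its binding domain — the clause headed by 'warned'.
— the candidates: possessor inside the subject DP of the matrix clause; does not c-command the pronoun — Principle B does not apply; allowed.
— the candidates' neighbors: subject of the matrix clause; c-commands the pronoun but lies outside its binding domain — allowed.
— the editors: subject of the clause headed by 'warned'; c-commands the pronoun within its binding domain — blocked (Principle B).
— the students: possessor inside the subject DP of the clause headed by 'imagined'; does not c-command the pronoun — Principle B does not apply; allowed.
— the twins: object of the clause headed by 'warned'; c-commands the pronoun within its binding domain — blocked (Principle B).

the candidates, the candidates' neighbors, the students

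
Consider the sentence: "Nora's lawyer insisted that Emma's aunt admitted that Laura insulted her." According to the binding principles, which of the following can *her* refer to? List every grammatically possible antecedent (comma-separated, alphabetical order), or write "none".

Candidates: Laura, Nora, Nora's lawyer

*her* is a pronoun; Principle B requires it to be free in its binding domain — the clause headed by 'insulted'.
— Laura: subject of the clause headed by 'insulted'; c-commands the pronoun within its binding domain — blocked (Principle B).
— Nora: possessor inside the subject DP of the matrix clause; does not c-command the pronoun — Principle B does not apply; allowed.
— Nora's lawyer: subject of the matrix clause; c-commands the pronoun but lies outside its binding domain — allowed.

Nora, Nora's lawyer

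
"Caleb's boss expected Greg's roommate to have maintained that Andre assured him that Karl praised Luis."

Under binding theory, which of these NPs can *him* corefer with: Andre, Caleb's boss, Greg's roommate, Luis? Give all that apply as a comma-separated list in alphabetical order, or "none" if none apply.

Caleb's boss, Greg's roommate

*him* is a pronoun; Principle B requires it to be free in its binding domain — the clause headed by 'assured'.
— Andre: subject of the clause headed by 'assured'; c-commands the pronoun within its binding domain — blocked (Principle B).
— Caleb's boss: subject of the matrix clause; c-commands the pronoun but lies outside its binding domain — allowed.
— Greg's roommate: subject of the clause headed by 'maintained'; c-commands the pronoun but lies outside its binding domain — allowed.
— Luis: object of the clause headed by 'praised'; is c-commanded by the pronoun; coreference would bind this R-expression — blocked (Principle C).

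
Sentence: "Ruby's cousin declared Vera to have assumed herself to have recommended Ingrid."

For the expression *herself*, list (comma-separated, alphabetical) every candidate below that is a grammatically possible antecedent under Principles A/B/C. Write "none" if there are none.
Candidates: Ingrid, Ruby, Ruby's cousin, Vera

*herself* is a reflexive; Principle A requires it to be bound within its binding domain — the clause headed by 'assumed'.
— Ingrid: object of the clause headed by 'recommended'; does not c-command the reflexive — cannot bind it (Principle A).
— Ruby: possessor inside the subject DP of the matrix clause; does not c-command the reflexive — cannot bind it (Principle A).
— Ruby's cousin: subject of the matrix clause; c-commands the reflexive but lies outside its binding domain — cannot bind it (Principle A).
— Vera: subject of the clause headed by 'assumed'; c-commands the reflexive within its binding domain — allowed (Principle A).

Vera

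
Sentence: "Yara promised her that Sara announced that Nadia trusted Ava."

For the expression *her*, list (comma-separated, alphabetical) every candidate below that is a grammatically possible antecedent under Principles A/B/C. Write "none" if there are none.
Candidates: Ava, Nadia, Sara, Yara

*her* is a pronoun; Principle B requires it to be free in its binding domain — the matrix clause.
— Ava: object of the clause headed by 'trusted'; is c-commanded by the pronoun; coreference would bind this R-expression — blocked (Principle C).
— Nadia: subject of the clause headed by 'trusted'; is c-commanded by the pronoun; coreference would bind this R-expression — blocked (Principle C).
— Sara: subject of the clause headed by 'announced'; is c-commanded by the pronoun; coreference would bind this R-expression — blocked (Principle C).
— Yara: subject of the matrix clause; c-commands the pronoun within its binding domain — blocked (Principle B).

none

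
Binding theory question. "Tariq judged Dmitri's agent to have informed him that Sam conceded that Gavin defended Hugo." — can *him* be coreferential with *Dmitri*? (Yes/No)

Yes

*him* is a pronoun; Principle B requires it to be free in its binding domain — the clause headed by 'informed'.
— Dmitri: possessor inside the subject DP of the clause headed by 'informed'; does not c-command the pronoun — Principle B does not apply; allowed.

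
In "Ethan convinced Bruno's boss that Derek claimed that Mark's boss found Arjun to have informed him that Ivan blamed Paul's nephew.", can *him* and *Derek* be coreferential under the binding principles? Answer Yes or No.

Yes

*Derek* is an R-expression; Principle C requires it to be free (not bound by any c-commanding expression).
— him: object of the clause headed by 'informed'; the pronoun does not c-command the R-expression — coreference allowed.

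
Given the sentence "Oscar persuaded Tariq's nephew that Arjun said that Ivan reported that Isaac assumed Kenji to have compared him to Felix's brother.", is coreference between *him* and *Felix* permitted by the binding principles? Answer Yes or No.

*him* is a pronoun; Principle B requires it to be free in its binding domain — the clause headed by 'compared'.
— Felix: possessor inside the second object DP of the clause headed by 'compared'; is c-commanded by the pronoun; coreference would bind this R-expression — blocked (Principle C).

No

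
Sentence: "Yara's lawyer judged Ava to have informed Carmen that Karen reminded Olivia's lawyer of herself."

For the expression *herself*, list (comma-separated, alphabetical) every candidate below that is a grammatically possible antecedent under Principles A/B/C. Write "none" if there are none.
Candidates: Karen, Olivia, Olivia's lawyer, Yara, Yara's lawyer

*herself* is a reflexive; Principle A requires it to be bound within its binding domain — the clause headed by 'reminded'.
— Karen: subject of the clause headed by 'reminded'; c-commands the reflexive within its binding domain — allowed (Principle A).
— Olivia: possessor inside the object DP of the clause headed by 'reminded'; does not c-command the reflexive — cannot bind it (Principle A).
— Olivia's lawyer: object of the clause headed by 'reminded'; c-commands the reflexive within its binding domain — allowed (Principle A).
— Yara: possessor inside the subject DP of the matrix clause; does not c-command the reflexive — cannot bind it (Principle A).
— Yara's lawyer: subject of the matrix clause; c-commands the reflexive but lies outside its binding domain — cannot bind it (Principle A).

Karen, Olivia's lawyer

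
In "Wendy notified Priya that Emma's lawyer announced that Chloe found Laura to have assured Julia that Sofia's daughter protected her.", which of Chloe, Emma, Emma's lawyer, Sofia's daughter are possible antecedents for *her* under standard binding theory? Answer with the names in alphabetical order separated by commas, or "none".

Chloe, Emma, Emma's lawyer

*her* is a pronoun; Principle B requires it to be free in its binding domain — the clause headed by 'protected'.
— Chloe: subject of the clause headed by 'found'; c-commands the pronoun but lies outside its binding domain — allowed.
— Emma: possessor inside the subject DP of the clause headed by 'announced'; does not c-command the pronoun — Principle B does not apply; allowed.
— Emma's lawyer: subject of the clause headed by 'announced'; c-commands the pronoun but lies outside its binding domain — allowed.
— Sofia's daughter: subject of the clause headed by 'protected'; c-commands the pronoun within its binding domain — blocked (Principle B).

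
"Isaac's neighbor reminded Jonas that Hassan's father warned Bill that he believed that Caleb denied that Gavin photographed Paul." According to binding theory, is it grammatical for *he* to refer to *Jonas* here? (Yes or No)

*Jonas* is an R-expression; Principle C requires it to be free (not bound by any c-commanding expression).
— he: subject of the clause headed by 'believed'; the pronoun does not c-command the R-expression — coreference allowed.

Yes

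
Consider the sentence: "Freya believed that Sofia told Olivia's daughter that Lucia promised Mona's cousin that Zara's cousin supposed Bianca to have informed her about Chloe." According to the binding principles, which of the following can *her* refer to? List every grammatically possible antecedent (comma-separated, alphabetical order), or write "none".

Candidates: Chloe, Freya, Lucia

Freya, Lucia

*her* is a pronoun; Principle B requires it to be free in its binding domain — the clause headed by 'informed'.
— Chloe: second object of the clause headed by 'informed'; is c-commanded by the pronoun; coreference would bind this R-expression — blocked (Principle C).
— Freya: subject of the matrix clause; c-commands the pronoun but lies outside its binding domain — allowed.
— Lucia: subject of the clause headed by 'promised'; c-commands the pronoun but lies outside its binding domain — allowed.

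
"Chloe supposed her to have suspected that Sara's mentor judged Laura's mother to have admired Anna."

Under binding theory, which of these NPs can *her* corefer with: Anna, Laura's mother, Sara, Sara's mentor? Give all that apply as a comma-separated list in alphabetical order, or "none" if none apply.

*her* is a pronoun; Principle B requires it to be free in its binding domain — the matrix clause.
— Anna: object of the clause headed by 'admired'; is c-commanded by the pronoun; coreference would bind this R-expression — blocked (Principle C).
— Laura's mother: subject of the clause headed by 'admired'; is c-commanded by the pronoun; coreference would bind this R-expression — blocked (Principle C).
— Sara: possessor inside the subject DP of the clause headed by 'judged'; is c-commanded by the pronoun; coreference would bind this R-expression — blocked (Principle C).
— Sara's mentor: subject of the clause headed by 'judged'; is c-commanded by the pronoun; coreference would bind this R-expression — blocked (Principle C).

none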